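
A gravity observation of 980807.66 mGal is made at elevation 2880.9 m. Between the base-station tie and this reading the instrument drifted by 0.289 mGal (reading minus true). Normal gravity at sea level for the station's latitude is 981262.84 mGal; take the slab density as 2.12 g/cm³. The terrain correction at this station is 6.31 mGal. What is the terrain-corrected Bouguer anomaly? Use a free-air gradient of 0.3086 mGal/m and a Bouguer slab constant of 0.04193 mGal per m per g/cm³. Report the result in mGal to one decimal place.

183.8

Drift-corrected reading = 980807.66 − (0.289) = 980807.371 mGal
Free-air correction = 0.3086 × 2880.9 = 889.05 mGal
Free-air anomaly = 980807.371 − 981262.84 + (889.05) = 433.581 mGal
Bouguer slab correction = 0.04193 × 2.12 × 2880.9 = 256.09 mGal
Simple Bouguer anomaly = 433.581 − (256.09) = 177.491 mGal
Complete Bouguer anomaly = 177.491 + 6.31 = 183.801 mGal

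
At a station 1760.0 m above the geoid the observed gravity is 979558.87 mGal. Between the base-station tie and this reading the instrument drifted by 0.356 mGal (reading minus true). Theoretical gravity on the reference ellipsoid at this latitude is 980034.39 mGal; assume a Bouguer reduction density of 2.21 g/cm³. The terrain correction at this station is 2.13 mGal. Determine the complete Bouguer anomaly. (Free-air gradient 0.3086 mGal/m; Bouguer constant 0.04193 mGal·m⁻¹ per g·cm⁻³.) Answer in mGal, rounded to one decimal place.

-93.7

Drift-corrected reading = 979558.87 − (0.356) = 979558.514 mGal
Free-air correction = 0.3086 × 1760.0 = 543.14 mGal
Free-air anomaly = 979558.514 − 980034.39 + (543.14) = 67.264 mGal
Bouguer slab correction = 0.04193 × 2.21 × 1760.0 = 163.09 mGal
Simple Bouguer anomaly = 67.264 − (163.09) = -95.826 mGal
Complete Bouguer anomaly = -95.826 + 2.13 = -93.696 mGal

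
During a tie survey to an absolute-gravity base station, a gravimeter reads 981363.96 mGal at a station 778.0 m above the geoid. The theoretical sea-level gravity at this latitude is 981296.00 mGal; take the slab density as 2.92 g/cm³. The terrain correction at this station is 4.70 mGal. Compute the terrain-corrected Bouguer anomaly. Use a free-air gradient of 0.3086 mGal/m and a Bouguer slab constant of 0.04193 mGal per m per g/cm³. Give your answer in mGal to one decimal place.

Free-air correction = 0.3086 × 778.0 = 240.09 mGal
Free-air anomaly = 981363.96 − 981296.00 + (240.09) = 308.05 mGal
Bouguer slab correction = 0.04193 × 2.92 × 778.0 = 95.25 mGal
Simple Bouguer anomaly = 308.05 − (95.25) = 212.80 mGal
Complete Bouguer anomaly = 212.80 + 4.70 = 217.50 mGal

217.5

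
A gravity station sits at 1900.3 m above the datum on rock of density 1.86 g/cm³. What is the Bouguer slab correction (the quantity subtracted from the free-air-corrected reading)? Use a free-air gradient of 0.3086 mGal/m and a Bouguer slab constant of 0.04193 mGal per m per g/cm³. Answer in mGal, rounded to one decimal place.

Bouguer slab correction = 0.04193 × 1.86 × 1900.3 = 148.2 mGal

148.2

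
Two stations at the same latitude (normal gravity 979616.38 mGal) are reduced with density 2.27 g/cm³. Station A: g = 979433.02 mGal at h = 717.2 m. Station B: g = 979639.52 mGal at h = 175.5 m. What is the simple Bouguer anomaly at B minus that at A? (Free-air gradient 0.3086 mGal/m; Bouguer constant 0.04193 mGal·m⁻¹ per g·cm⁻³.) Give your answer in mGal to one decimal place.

90.9

Δg_SB(A) = 979433.02 − 979616.38 + 0.3086×717.2 − 0.04193×2.27×717.2 = -30.30 mGal
Δg_SB(B) = 979639.52 − 979616.38 + 0.3086×175.5 − 0.04193×2.27×175.5 = 60.60 mGal
Difference = 60.60 − (-30.30) = 90.90 mGal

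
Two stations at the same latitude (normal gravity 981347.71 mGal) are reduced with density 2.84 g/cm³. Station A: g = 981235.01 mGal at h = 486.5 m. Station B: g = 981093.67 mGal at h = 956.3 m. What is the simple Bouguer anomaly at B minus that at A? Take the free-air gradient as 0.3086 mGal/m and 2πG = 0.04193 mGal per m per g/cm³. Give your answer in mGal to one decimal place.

-52.3

Δg_SB(A) = 981235.01 − 981347.71 + 0.3086×486.5 − 0.04193×2.84×486.5 = -20.50 mGal
Δg_SB(B) = 981093.67 − 981347.71 + 0.3086×956.3 − 0.04193×2.84×956.3 = -72.80 mGal
Difference = -72.80 − (-20.50) = -52.30 mGal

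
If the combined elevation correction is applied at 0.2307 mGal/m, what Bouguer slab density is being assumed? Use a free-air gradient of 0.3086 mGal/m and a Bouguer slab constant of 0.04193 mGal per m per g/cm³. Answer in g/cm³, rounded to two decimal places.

1.86

0.2307 = 0.3086 − 0.04193 × ρ
ρ = (0.3086 − 0.2307) / 0.04193 = 1.86 g/cm³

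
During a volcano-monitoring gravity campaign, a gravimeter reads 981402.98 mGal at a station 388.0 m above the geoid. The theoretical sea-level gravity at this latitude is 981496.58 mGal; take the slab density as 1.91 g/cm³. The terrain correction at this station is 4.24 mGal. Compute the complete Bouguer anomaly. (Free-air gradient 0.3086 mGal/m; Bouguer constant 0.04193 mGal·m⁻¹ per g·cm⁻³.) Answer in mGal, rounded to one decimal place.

-0.7

Free-air correction = 0.3086 × 388.0 = 119.74 mGal
Free-air anomaly = 981402.98 − 981496.58 + (119.74) = 26.14 mGal
Bouguer slab correction = 0.04193 × 1.91 × 388.0 = 31.07 mGal
Simple Bouguer anomaly = 26.14 − (31.07) = -4.93 mGal
Complete Bouguer anomaly = -4.93 + 4.24 = -0.69 mGal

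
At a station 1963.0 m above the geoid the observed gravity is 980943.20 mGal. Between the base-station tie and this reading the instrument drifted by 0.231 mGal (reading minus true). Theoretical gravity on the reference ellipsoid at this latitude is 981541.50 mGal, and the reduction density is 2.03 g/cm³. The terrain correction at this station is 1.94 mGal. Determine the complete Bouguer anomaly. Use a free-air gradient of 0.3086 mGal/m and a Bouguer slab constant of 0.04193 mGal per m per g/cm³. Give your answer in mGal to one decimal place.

Drift-corrected reading = 980943.20 − (0.231) = 980942.969 mGal
Free-air correction = 0.3086 × 1963.0 = 605.78 mGal
Free-air anomaly = 980942.969 − 981541.50 + (605.78) = 7.249 mGal
Bouguer slab correction = 0.04193 × 2.03 × 1963.0 = 167.09 mGal
Simple Bouguer anomaly = 7.249 − (167.09) = -159.841 mGal
Complete Bouguer anomaly = -159.841 + 1.94 = -157.901 mGal

-157.9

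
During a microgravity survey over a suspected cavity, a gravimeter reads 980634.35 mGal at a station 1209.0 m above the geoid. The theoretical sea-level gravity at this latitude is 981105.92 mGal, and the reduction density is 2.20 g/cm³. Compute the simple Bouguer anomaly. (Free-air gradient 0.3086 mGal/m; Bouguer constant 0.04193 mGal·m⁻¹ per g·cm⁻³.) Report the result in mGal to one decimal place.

Free-air correction = 0.3086 × 1209.0 = 373.10 mGal
Free-air anomaly = 980634.35 − 981105.92 + (373.10) = -98.47 mGal
Bouguer slab correction = 0.04193 × 2.20 × 1209.0 = 111.53 mGal
Simple Bouguer anomaly = -98.47 − (111.53) = -210.00 mGal

-210.0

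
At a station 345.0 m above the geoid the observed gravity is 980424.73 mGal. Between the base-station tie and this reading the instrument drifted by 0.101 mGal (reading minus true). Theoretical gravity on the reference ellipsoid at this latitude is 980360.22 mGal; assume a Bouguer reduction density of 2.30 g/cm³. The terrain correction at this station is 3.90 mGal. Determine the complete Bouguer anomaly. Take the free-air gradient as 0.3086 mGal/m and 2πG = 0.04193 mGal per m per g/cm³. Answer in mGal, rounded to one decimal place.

141.5

Drift-corrected reading = 980424.73 − (0.101) = 980424.629 mGal
Free-air correction = 0.3086 × 345.0 = 106.47 mGal
Free-air anomaly = 980424.629 − 980360.22 + (106.47) = 170.879 mGal
Bouguer slab correction = 0.04193 × 2.30 × 345.0 = 33.27 mGal
Simple Bouguer anomaly = 170.879 − (33.27) = 137.609 mGal
Complete Bouguer anomaly = 137.609 + 3.90 = 141.509 mGal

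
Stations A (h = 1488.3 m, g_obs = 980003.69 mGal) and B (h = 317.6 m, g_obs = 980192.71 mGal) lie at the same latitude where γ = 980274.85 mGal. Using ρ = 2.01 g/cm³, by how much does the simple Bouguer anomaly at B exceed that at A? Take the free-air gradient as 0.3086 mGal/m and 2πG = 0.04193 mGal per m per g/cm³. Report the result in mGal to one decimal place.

Δg_SB(A) = 980003.69 − 980274.85 + 0.3086×1488.3 − 0.04193×2.01×1488.3 = 62.70 mGal
Δg_SB(B) = 980192.71 − 980274.85 + 0.3086×317.6 − 0.04193×2.01×317.6 = -10.90 mGal
Difference = -10.90 − (62.70) = -73.60 mGal

-73.6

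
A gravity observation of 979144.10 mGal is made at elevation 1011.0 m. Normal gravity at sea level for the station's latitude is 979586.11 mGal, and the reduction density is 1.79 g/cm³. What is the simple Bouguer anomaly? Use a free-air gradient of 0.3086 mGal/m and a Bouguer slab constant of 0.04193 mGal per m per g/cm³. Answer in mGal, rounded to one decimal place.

-205.9

Free-air correction = 0.3086 × 1011.0 = 311.99 mGal
Free-air anomaly = 979144.10 − 979586.11 + (311.99) = -130.02 mGal
Bouguer slab correction = 0.04193 × 1.79 × 1011.0 = 75.88 mGal
Simple Bouguer anomaly = -130.02 − (75.88) = -205.90 mGal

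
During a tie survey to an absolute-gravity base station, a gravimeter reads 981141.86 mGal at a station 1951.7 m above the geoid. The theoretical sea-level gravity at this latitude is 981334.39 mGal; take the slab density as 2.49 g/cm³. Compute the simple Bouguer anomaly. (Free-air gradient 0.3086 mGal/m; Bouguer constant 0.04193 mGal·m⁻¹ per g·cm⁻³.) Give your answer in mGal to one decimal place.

206.0

Free-air correction = 0.3086 × 1951.7 = 602.29 mGal
Free-air anomaly = 981141.86 − 981334.39 + (602.29) = 409.76 mGal
Bouguer slab correction = 0.04193 × 2.49 × 1951.7 = 203.77 mGal
Simple Bouguer anomaly = 409.76 − (203.77) = 205.99 mGal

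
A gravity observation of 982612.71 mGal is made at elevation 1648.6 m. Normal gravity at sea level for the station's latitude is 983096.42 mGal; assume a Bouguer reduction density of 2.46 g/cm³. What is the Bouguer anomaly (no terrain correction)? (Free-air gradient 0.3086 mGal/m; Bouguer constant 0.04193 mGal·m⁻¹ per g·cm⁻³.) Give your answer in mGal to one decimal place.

Free-air correction = 0.3086 × 1648.6 = 508.76 mGal
Free-air anomaly = 982612.71 − 983096.42 + (508.76) = 25.05 mGal
Bouguer slab correction = 0.04193 × 2.46 × 1648.6 = 170.05 mGal
Simple Bouguer anomaly = 25.05 − (170.05) = -145.00 mGal

-145.0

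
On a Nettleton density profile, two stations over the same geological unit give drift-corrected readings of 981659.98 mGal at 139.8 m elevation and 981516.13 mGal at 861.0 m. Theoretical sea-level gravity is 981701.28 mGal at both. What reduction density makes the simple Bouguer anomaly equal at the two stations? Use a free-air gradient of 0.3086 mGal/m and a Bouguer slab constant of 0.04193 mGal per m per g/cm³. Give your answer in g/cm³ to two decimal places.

2.60

Δg_obs = 981516.13 − 981659.98 = -143.85 mGal over Δh = 861.0 − 139.8 = 721.2 m
Equal Bouguer anomalies ⇒ Δg_obs + (0.3086 − 0.04193ρ)·Δh = 0
0.3086 − 0.04193ρ = −Δg_obs/Δh = 0.19946
ρ = (0.3086 − 0.19946) / 0.04193 = 2.60 g/cm³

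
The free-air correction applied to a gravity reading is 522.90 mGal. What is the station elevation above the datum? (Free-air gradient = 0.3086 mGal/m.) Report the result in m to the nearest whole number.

1694

h = 522.90 / 0.3086 = 1694.43 m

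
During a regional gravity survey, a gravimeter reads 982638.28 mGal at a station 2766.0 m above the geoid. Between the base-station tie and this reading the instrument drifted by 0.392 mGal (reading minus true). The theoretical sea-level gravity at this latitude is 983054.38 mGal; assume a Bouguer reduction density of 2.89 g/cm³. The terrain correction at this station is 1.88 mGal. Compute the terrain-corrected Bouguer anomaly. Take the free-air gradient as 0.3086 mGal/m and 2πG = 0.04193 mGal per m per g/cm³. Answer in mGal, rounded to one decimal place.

Drift-corrected reading = 982638.28 − (0.392) = 982637.888 mGal
Free-air correction = 0.3086 × 2766.0 = 853.59 mGal
Free-air anomaly = 982637.888 − 983054.38 + (853.59) = 437.098 mGal
Bouguer slab correction = 0.04193 × 2.89 × 2766.0 = 335.18 mGal
Simple Bouguer anomaly = 437.098 − (335.18) = 101.918 mGal
Complete Bouguer anomaly = 101.918 + 1.88 = 103.798 mGal

103.8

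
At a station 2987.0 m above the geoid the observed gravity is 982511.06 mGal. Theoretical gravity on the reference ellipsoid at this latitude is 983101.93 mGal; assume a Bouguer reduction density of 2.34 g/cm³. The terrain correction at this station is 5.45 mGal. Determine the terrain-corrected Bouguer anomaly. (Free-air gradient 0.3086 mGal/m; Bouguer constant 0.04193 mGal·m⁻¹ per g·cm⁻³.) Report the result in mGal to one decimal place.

43.3

Free-air correction = 0.3086 × 2987.0 = 921.79 mGal
Free-air anomaly = 982511.06 − 983101.93 + (921.79) = 330.92 mGal
Bouguer slab correction = 0.04193 × 2.34 × 2987.0 = 293.07 mGal
Simple Bouguer anomaly = 330.92 − (293.07) = 37.85 mGal
Complete Bouguer anomaly = 37.85 + 5.45 = 43.30 mGal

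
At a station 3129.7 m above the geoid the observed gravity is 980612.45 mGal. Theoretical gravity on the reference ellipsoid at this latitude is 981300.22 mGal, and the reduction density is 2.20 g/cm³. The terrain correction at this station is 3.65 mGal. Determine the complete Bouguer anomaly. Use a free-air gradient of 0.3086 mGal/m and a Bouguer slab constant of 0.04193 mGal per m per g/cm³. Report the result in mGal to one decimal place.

-7.0

Free-air correction = 0.3086 × 3129.7 = 965.83 mGal
Free-air anomaly = 980612.45 − 981300.22 + (965.83) = 278.06 mGal
Bouguer slab correction = 0.04193 × 2.20 × 3129.7 = 288.70 mGal
Simple Bouguer anomaly = 278.06 − (288.70) = -10.64 mGal
Complete Bouguer anomaly = -10.64 + 3.65 = -6.99 mGal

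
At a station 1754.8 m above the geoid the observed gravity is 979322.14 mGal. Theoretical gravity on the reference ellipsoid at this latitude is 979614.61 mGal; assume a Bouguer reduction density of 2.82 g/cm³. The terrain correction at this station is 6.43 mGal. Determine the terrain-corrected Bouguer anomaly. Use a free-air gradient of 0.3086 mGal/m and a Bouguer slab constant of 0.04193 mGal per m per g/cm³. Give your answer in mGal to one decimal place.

48.0

Free-air correction = 0.3086 × 1754.8 = 541.53 mGal
Free-air anomaly = 979322.14 − 979614.61 + (541.53) = 249.06 mGal
Bouguer slab correction = 0.04193 × 2.82 × 1754.8 = 207.49 mGal
Simple Bouguer anomaly = 249.06 − (207.49) = 41.57 mGal
Complete Bouguer anomaly = 41.57 + 6.43 = 48.00 mGal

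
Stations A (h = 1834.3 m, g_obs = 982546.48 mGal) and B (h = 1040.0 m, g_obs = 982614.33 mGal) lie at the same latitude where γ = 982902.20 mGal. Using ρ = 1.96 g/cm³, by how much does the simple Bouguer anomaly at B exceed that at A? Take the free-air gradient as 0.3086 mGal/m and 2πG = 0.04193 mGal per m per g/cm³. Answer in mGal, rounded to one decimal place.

Δg_SB(A) = 982546.48 − 982902.20 + 0.3086×1834.3 − 0.04193×1.96×1834.3 = 59.60 mGal
Δg_SB(B) = 982614.33 − 982902.20 + 0.3086×1040.0 − 0.04193×1.96×1040.0 = -52.40 mGal
Difference = -52.40 − (59.60) = -112.00 mGal

-112.0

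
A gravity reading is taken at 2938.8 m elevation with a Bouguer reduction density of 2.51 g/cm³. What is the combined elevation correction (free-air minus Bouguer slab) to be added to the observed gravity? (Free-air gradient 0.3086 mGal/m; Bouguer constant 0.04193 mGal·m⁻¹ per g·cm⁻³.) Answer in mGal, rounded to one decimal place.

597.6

Combined gradient = 0.3086 − 0.04193 × 2.51 = 0.2033557 mGal/m
Combined elevation correction = 0.2033557 × 2938.8 = 597.6 mGal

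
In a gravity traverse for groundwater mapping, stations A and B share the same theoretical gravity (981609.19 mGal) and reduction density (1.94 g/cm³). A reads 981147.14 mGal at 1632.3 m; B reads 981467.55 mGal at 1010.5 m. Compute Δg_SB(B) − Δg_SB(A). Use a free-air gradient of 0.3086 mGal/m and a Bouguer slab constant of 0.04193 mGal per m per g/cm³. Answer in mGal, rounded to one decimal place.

Δg_SB(A) = 981147.14 − 981609.19 + 0.3086×1632.3 − 0.04193×1.94×1632.3 = -91.10 mGal
Δg_SB(B) = 981467.55 − 981609.19 + 0.3086×1010.5 − 0.04193×1.94×1010.5 = 88.00 mGal
Difference = 88.00 − (-91.10) = 179.10 mGal

179.1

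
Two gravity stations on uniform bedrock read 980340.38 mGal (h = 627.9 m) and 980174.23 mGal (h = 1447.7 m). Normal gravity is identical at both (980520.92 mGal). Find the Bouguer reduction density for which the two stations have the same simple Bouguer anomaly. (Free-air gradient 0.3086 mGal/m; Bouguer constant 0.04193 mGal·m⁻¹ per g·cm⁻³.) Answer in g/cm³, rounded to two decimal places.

Δg_obs = 980174.23 − 980340.38 = -166.15 mGal over Δh = 1447.7 − 627.9 = 819.8 m
Equal Bouguer anomalies ⇒ Δg_obs + (0.3086 − 0.04193ρ)·Δh = 0
0.3086 − 0.04193ρ = −Δg_obs/Δh = 0.20267
ρ = (0.3086 − 0.20267) / 0.04193 = 2.53 g/cm³

2.53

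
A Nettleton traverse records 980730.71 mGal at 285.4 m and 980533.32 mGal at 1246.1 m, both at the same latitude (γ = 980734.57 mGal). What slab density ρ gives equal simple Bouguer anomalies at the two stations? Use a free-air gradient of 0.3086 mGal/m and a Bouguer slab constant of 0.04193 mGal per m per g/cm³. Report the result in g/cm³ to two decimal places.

2.46

Δg_obs = 980533.32 − 980730.71 = -197.39 mGal over Δh = 1246.1 − 285.4 = 960.7 m
Equal Bouguer anomalies ⇒ Δg_obs + (0.3086 − 0.04193ρ)·Δh = 0
0.3086 − 0.04193ρ = −Δg_obs/Δh = 0.20546
ρ = (0.3086 − 0.20546) / 0.04193 = 2.46 g/cm³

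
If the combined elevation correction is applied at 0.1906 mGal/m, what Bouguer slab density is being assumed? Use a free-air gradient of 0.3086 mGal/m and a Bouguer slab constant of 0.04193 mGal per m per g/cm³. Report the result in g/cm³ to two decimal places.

2.81

0.1906 = 0.3086 − 0.04193 × ρ
ρ = (0.3086 − 0.1906) / 0.04193 = 2.81 g/cm³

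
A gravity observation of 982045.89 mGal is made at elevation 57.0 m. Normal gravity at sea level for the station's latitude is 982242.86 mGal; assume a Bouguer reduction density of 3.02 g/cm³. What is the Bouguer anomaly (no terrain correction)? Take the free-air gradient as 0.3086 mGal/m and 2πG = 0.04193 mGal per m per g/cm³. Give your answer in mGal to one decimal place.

-186.6

Free-air correction = 0.3086 × 57.0 = 17.59 mGal
Free-air anomaly = 982045.89 − 982242.86 + (17.59) = -179.38 mGal
Bouguer slab correction = 0.04193 × 3.02 × 57.0 = 7.22 mGal
Simple Bouguer anomaly = -179.38 − (7.22) = -186.60 mGal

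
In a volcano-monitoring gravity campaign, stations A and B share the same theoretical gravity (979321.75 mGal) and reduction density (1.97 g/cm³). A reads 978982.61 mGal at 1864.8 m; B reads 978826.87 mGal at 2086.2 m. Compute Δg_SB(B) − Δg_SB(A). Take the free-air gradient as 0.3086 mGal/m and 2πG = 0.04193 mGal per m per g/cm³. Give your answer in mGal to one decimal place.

Δg_SB(A) = 978982.61 − 979321.75 + 0.3086×1864.8 − 0.04193×1.97×1864.8 = 82.30 mGal
Δg_SB(B) = 978826.87 − 979321.75 + 0.3086×2086.2 − 0.04193×1.97×2086.2 = -23.40 mGal
Difference = -23.40 − (82.30) = -105.70 mGal

-105.7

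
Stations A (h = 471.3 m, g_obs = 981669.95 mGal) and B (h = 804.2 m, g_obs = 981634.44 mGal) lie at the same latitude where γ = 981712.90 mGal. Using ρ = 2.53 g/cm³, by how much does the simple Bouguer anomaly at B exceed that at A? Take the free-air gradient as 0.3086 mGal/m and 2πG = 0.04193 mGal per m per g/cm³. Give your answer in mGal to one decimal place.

Δg_SB(A) = 981669.95 − 981712.90 + 0.3086×471.3 − 0.04193×2.53×471.3 = 52.50 mGal
Δg_SB(B) = 981634.44 − 981712.90 + 0.3086×804.2 − 0.04193×2.53×804.2 = 84.40 mGal
Difference = 84.40 − (52.50) = 31.90 mGal

31.9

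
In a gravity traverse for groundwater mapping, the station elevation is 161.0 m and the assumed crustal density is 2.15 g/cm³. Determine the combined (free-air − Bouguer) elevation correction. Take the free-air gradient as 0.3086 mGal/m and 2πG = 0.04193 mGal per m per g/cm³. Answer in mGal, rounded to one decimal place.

Combined gradient = 0.3086 − 0.04193 × 2.15 = 0.2184505 mGal/m
Combined elevation correction = 0.2184505 × 161.0 = 35.2 mGal

35.2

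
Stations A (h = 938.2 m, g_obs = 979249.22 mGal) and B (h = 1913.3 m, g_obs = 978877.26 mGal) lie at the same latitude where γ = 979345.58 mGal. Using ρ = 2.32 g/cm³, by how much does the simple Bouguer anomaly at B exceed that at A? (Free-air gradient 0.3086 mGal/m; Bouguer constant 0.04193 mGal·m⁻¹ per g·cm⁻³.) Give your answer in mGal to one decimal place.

Δg_SB(A) = 979249.22 − 979345.58 + 0.3086×938.2 − 0.04193×2.32×938.2 = 101.90 mGal
Δg_SB(B) = 978877.26 − 979345.58 + 0.3086×1913.3 − 0.04193×2.32×1913.3 = -64.00 mGal
Difference = -64.00 − (101.90) = -165.90 mGal

-165.9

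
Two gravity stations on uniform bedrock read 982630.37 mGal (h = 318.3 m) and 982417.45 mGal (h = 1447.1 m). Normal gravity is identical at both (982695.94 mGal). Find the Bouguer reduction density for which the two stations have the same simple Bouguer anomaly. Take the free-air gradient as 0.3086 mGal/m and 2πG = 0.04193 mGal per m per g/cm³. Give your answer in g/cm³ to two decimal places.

2.86

Δg_obs = 982417.45 − 982630.37 = -212.92 mGal over Δh = 1447.1 − 318.3 = 1128.8 m
Equal Bouguer anomalies ⇒ Δg_obs + (0.3086 − 0.04193ρ)·Δh = 0
0.3086 − 0.04193ρ = −Δg_obs/Δh = 0.18863
ρ = (0.3086 − 0.18863) / 0.04193 = 2.86 g/cm³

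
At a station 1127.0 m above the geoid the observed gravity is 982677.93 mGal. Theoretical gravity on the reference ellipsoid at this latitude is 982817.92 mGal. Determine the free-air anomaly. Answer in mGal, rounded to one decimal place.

207.8

Free-air correction = 0.3086 × 1127.0 = 347.79 mGal
Free-air anomaly = 982677.93 − 982817.92 + (347.79) = 207.80 mGal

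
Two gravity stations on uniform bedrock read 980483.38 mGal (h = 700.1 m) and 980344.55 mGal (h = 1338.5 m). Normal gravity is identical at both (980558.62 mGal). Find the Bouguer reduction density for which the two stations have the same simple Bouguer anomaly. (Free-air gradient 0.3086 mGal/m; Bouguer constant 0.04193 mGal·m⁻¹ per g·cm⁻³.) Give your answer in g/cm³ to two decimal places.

2.17

Δg_obs = 980344.55 − 980483.38 = -138.83 mGal over Δh = 1338.5 − 700.1 = 638.4 m
Equal Bouguer anomalies ⇒ Δg_obs + (0.3086 − 0.04193ρ)·Δh = 0
0.3086 − 0.04193ρ = −Δg_obs/Δh = 0.21747
ρ = (0.3086 − 0.21747) / 0.04193 = 2.17 g/cm³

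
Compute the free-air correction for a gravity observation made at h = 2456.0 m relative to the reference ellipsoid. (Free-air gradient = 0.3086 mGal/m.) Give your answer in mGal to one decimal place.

757.9

Free-air correction = 0.3086 × 2456.0 = 757.9 mGal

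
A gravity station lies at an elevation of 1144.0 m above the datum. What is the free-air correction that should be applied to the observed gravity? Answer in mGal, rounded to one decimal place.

353.0

Free-air correction = 0.3086 × 1144.0 = 353.0 mGal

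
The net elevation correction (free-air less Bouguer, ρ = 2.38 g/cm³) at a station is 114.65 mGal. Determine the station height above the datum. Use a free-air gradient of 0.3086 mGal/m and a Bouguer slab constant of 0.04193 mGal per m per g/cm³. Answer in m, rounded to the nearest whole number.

549

Combined gradient = 0.3086 − 0.04193 × 2.38 = 0.2088066 mGal/m
h = 114.65 / 0.2088066 = 549.07 m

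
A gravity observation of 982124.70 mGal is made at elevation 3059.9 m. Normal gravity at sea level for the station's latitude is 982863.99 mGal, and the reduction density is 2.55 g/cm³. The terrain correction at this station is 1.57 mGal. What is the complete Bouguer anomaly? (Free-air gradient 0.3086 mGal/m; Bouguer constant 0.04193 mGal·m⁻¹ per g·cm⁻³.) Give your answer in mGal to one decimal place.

-120.6

Free-air correction = 0.3086 × 3059.9 = 944.29 mGal
Free-air anomaly = 982124.70 − 982863.99 + (944.29) = 205.00 mGal
Bouguer slab correction = 0.04193 × 2.55 × 3059.9 = 327.17 mGal
Simple Bouguer anomaly = 205.00 − (327.17) = -122.17 mGal
Complete Bouguer anomaly = -122.17 + 1.57 = -120.60 mGal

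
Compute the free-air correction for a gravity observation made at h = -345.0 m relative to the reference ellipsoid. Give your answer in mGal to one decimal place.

-106.5

Free-air correction = 0.3086 × -345.0 = -106.5 mGal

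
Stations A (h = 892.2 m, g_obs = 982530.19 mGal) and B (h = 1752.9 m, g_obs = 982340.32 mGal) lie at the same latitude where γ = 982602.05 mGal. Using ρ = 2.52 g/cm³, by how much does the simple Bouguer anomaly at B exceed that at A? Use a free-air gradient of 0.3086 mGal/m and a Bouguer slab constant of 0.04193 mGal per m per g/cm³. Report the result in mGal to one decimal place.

-15.2

Δg_SB(A) = 982530.19 − 982602.05 + 0.3086×892.2 − 0.04193×2.52×892.2 = 109.20 mGal
Δg_SB(B) = 982340.32 − 982602.05 + 0.3086×1752.9 − 0.04193×2.52×1752.9 = 94.00 mGal
Difference = 94.00 − (109.20) = -15.20 mGal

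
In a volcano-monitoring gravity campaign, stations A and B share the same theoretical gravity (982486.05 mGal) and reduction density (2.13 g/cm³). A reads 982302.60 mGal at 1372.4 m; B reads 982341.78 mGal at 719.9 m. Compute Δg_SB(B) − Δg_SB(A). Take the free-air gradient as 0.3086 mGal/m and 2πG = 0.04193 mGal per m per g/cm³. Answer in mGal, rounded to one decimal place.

Δg_SB(A) = 982302.60 − 982486.05 + 0.3086×1372.4 − 0.04193×2.13×1372.4 = 117.50 mGal
Δg_SB(B) = 982341.78 − 982486.05 + 0.3086×719.9 − 0.04193×2.13×719.9 = 13.60 mGal
Difference = 13.60 − (117.50) = -103.90 mGal

-103.9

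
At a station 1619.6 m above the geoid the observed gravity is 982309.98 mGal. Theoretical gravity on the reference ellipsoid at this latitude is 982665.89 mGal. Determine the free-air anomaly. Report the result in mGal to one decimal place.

Free-air correction = 0.3086 × 1619.6 = 499.81 mGal
Free-air anomaly = 982309.98 − 982665.89 + (499.81) = 143.90 mGal

143.9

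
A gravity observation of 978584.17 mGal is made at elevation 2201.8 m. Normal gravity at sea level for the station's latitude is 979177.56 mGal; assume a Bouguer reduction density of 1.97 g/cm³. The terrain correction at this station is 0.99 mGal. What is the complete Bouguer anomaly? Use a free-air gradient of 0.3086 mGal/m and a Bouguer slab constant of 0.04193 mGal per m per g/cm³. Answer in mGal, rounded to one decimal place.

-94.8

Free-air correction = 0.3086 × 2201.8 = 679.48 mGal
Free-air anomaly = 978584.17 − 979177.56 + (679.48) = 86.09 mGal
Bouguer slab correction = 0.04193 × 1.97 × 2201.8 = 181.87 mGal
Simple Bouguer anomaly = 86.09 − (181.87) = -95.78 mGal
Complete Bouguer anomaly = -95.78 + 0.99 = -94.79 mGal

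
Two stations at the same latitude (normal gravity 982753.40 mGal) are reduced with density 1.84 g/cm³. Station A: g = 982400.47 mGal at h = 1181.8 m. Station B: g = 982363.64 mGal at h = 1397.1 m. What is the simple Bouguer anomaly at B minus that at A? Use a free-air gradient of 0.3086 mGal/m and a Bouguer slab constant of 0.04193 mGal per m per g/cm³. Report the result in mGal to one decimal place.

13.0

Δg_SB(A) = 982400.47 − 982753.40 + 0.3086×1181.8 − 0.04193×1.84×1181.8 = -79.40 mGal
Δg_SB(B) = 982363.64 − 982753.40 + 0.3086×1397.1 − 0.04193×1.84×1397.1 = -66.40 mGal
Difference = -66.40 − (-79.40) = 13.00 mGal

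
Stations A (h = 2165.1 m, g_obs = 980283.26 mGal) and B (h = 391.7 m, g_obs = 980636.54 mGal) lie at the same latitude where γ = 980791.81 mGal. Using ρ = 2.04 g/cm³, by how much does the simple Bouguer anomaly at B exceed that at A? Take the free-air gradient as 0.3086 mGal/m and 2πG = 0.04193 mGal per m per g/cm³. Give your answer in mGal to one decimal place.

Δg_SB(A) = 980283.26 − 980791.81 + 0.3086×2165.1 − 0.04193×2.04×2165.1 = -25.60 mGal
Δg_SB(B) = 980636.54 − 980791.81 + 0.3086×391.7 − 0.04193×2.04×391.7 = -67.90 mGal
Difference = -67.90 − (-25.60) = -42.30 mGal

-42.3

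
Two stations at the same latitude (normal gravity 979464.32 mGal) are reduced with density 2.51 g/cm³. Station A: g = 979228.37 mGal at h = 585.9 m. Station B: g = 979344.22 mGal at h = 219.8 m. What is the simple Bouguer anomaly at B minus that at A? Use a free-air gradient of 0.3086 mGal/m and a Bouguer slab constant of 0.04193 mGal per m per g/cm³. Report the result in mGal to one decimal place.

41.4

Δg_SB(A) = 979228.37 − 979464.32 + 0.3086×585.9 − 0.04193×2.51×585.9 = -116.80 mGal
Δg_SB(B) = 979344.22 − 979464.32 + 0.3086×219.8 − 0.04193×2.51×219.8 = -75.40 mGal
Difference = -75.40 − (-116.80) = 41.40 mGal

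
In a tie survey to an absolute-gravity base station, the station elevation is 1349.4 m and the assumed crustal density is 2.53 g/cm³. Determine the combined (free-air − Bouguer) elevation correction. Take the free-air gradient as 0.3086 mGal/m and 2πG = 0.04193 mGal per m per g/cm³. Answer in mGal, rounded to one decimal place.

273.3

Combined gradient = 0.3086 − 0.04193 × 2.53 = 0.2025171 mGal/m
Combined elevation correction = 0.2025171 × 1349.4 = 273.3 mGal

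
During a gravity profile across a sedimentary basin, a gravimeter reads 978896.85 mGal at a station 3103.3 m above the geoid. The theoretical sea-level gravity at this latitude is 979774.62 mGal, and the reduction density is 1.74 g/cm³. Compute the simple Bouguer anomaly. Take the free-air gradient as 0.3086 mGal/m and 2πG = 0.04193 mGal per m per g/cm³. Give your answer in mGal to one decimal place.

Free-air correction = 0.3086 × 3103.3 = 957.68 mGal
Free-air anomaly = 978896.85 − 979774.62 + (957.68) = 79.91 mGal
Bouguer slab correction = 0.04193 × 1.74 × 3103.3 = 226.41 mGal
Simple Bouguer anomaly = 79.91 − (226.41) = -146.50 mGal

-146.5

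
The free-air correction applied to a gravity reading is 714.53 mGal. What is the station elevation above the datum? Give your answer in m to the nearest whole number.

2315

h = 714.53 / 0.3086 = 2315.39 m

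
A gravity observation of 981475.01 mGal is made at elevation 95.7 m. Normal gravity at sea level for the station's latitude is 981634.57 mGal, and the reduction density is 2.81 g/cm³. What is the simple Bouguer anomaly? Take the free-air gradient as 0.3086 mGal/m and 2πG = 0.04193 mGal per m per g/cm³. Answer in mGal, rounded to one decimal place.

Free-air correction = 0.3086 × 95.7 = 29.53 mGal
Free-air anomaly = 981475.01 − 981634.57 + (29.53) = -130.03 mGal
Bouguer slab correction = 0.04193 × 2.81 × 95.7 = 11.28 mGal
Simple Bouguer anomaly = -130.03 − (11.28) = -141.31 mGal

-141.3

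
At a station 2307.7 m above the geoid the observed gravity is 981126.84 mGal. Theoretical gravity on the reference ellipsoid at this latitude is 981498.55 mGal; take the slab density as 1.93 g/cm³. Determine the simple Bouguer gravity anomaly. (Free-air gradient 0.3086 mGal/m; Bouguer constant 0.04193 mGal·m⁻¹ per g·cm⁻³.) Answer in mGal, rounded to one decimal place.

153.7

Free-air correction = 0.3086 × 2307.7 = 712.16 mGal
Free-air anomaly = 981126.84 − 981498.55 + (712.16) = 340.45 mGal
Bouguer slab correction = 0.04193 × 1.93 × 2307.7 = 186.75 mGal
Simple Bouguer anomaly = 340.45 − (186.75) = 153.70 mGal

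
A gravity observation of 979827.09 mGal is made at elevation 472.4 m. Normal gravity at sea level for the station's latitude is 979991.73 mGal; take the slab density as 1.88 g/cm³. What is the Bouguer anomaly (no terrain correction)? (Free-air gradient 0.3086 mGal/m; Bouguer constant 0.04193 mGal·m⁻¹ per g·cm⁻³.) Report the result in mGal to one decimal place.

Free-air correction = 0.3086 × 472.4 = 145.78 mGal
Free-air anomaly = 979827.09 − 979991.73 + (145.78) = -18.86 mGal
Bouguer slab correction = 0.04193 × 1.88 × 472.4 = 37.24 mGal
Simple Bouguer anomaly = -18.86 − (37.24) = -56.10 mGal

-56.1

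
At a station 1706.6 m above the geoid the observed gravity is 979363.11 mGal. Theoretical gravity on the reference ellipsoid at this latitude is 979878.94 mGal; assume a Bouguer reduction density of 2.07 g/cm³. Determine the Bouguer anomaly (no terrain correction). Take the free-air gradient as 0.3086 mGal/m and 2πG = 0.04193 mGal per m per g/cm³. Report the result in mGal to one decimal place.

-137.3

Free-air correction = 0.3086 × 1706.6 = 526.66 mGal
Free-air anomaly = 979363.11 − 979878.94 + (526.66) = 10.83 mGal
Bouguer slab correction = 0.04193 × 2.07 × 1706.6 = 148.12 mGal
Simple Bouguer anomaly = 10.83 − (148.12) = -137.29 mGal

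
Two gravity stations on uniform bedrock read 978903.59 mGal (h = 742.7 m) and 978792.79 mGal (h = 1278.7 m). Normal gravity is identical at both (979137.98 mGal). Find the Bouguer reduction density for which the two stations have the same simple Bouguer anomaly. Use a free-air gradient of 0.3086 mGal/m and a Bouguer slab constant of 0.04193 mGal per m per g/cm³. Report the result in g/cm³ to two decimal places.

Δg_obs = 978792.79 − 978903.59 = -110.80 mGal over Δh = 1278.7 − 742.7 = 536.0 m
Equal Bouguer anomalies ⇒ Δg_obs + (0.3086 − 0.04193ρ)·Δh = 0
0.3086 − 0.04193ρ = −Δg_obs/Δh = 0.20672
ρ = (0.3086 − 0.20672) / 0.04193 = 2.43 g/cm³

2.43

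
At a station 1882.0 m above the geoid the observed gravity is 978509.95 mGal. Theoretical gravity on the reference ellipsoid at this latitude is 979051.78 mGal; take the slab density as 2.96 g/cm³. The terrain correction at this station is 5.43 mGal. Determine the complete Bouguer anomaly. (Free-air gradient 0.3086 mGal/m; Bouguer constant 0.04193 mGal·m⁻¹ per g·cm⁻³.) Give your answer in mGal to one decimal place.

Free-air correction = 0.3086 × 1882.0 = 580.79 mGal
Free-air anomaly = 978509.95 − 979051.78 + (580.79) = 38.96 mGal
Bouguer slab correction = 0.04193 × 2.96 × 1882.0 = 233.58 mGal
Simple Bouguer anomaly = 38.96 − (233.58) = -194.62 mGal
Complete Bouguer anomaly = -194.62 + 5.43 = -189.19 mGal

-189.2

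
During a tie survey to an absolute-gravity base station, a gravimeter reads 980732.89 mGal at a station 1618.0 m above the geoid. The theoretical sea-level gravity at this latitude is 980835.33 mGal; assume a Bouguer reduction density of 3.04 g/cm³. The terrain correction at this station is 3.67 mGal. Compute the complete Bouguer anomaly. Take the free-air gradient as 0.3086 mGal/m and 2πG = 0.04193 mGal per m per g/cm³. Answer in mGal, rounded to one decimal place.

Free-air correction = 0.3086 × 1618.0 = 499.31 mGal
Free-air anomaly = 980732.89 − 980835.33 + (499.31) = 396.87 mGal
Bouguer slab correction = 0.04193 × 3.04 × 1618.0 = 206.24 mGal
Simple Bouguer anomaly = 396.87 − (206.24) = 190.63 mGal
Complete Bouguer anomaly = 190.63 + 3.67 = 194.30 mGal

194.3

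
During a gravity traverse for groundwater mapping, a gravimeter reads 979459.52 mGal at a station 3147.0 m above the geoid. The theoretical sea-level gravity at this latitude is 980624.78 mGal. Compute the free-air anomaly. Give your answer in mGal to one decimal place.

Free-air correction = 0.3086 × 3147.0 = 971.16 mGal
Free-air anomaly = 979459.52 − 980624.78 + (971.16) = -194.10 mGal

-194.1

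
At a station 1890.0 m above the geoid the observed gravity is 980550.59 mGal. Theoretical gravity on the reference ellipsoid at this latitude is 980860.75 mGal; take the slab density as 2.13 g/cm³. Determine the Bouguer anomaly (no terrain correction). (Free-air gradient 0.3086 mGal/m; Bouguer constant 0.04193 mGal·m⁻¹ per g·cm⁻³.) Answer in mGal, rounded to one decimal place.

Free-air correction = 0.3086 × 1890.0 = 583.25 mGal
Free-air anomaly = 980550.59 − 980860.75 + (583.25) = 273.09 mGal
Bouguer slab correction = 0.04193 × 2.13 × 1890.0 = 168.80 mGal
Simple Bouguer anomaly = 273.09 − (168.80) = 104.29 mGal

104.3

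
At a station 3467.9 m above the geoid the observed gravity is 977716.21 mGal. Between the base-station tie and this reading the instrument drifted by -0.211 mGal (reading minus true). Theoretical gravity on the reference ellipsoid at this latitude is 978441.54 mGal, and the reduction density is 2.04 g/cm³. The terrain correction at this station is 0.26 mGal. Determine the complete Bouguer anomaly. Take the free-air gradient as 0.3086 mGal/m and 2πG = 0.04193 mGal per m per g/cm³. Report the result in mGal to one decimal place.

Drift-corrected reading = 977716.21 − (-0.211) = 977716.421 mGal
Free-air correction = 0.3086 × 3467.9 = 1070.19 mGal
Free-air anomaly = 977716.421 − 978441.54 + (1070.19) = 345.071 mGal
Bouguer slab correction = 0.04193 × 2.04 × 3467.9 = 296.63 mGal
Simple Bouguer anomaly = 345.071 − (296.63) = 48.441 mGal
Complete Bouguer anomaly = 48.441 + 0.26 = 48.701 mGal

48.7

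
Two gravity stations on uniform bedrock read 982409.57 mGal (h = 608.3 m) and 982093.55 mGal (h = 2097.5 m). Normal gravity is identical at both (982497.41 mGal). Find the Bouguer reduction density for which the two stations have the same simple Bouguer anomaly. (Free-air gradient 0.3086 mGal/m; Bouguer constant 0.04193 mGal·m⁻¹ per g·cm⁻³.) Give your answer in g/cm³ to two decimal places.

Δg_obs = 982093.55 − 982409.57 = -316.02 mGal over Δh = 2097.5 − 608.3 = 1489.2 m
Equal Bouguer anomalies ⇒ Δg_obs + (0.3086 − 0.04193ρ)·Δh = 0
0.3086 − 0.04193ρ = −Δg_obs/Δh = 0.21221
ρ = (0.3086 − 0.21221) / 0.04193 = 2.30 g/cm³

2.30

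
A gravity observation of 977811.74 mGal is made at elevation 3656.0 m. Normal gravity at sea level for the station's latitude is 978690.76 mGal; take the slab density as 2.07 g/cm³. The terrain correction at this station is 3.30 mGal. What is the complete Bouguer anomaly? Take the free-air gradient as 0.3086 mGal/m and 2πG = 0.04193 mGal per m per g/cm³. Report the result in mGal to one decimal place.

Free-air correction = 0.3086 × 3656.0 = 1128.24 mGal
Free-air anomaly = 977811.74 − 978690.76 + (1128.24) = 249.22 mGal
Bouguer slab correction = 0.04193 × 2.07 × 3656.0 = 317.32 mGal
Simple Bouguer anomaly = 249.22 − (317.32) = -68.10 mGal
Complete Bouguer anomaly = -68.10 + 3.30 = -64.80 mGal

-64.8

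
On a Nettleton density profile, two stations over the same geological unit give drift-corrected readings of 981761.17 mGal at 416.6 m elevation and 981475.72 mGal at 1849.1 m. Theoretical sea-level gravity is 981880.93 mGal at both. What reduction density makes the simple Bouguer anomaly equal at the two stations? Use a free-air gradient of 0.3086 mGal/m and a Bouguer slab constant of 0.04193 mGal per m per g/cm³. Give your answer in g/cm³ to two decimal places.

Δg_obs = 981475.72 − 981761.17 = -285.45 mGal over Δh = 1849.1 − 416.6 = 1432.5 m
Equal Bouguer anomalies ⇒ Δg_obs + (0.3086 − 0.04193ρ)·Δh = 0
0.3086 − 0.04193ρ = −Δg_obs/Δh = 0.19927
ρ = (0.3086 − 0.19927) / 0.04193 = 2.61 g/cm³

2.61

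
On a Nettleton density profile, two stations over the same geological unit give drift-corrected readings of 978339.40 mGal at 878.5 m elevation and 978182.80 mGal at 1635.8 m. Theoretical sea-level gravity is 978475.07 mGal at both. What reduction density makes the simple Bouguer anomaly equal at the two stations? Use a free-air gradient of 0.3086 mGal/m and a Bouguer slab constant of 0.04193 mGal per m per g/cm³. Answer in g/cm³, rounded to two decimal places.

Δg_obs = 978182.80 − 978339.40 = -156.60 mGal over Δh = 1635.8 − 878.5 = 757.3 m
Equal Bouguer anomalies ⇒ Δg_obs + (0.3086 − 0.04193ρ)·Δh = 0
0.3086 − 0.04193ρ = −Δg_obs/Δh = 0.20679
ρ = (0.3086 − 0.20679) / 0.04193 = 2.43 g/cm³

2.43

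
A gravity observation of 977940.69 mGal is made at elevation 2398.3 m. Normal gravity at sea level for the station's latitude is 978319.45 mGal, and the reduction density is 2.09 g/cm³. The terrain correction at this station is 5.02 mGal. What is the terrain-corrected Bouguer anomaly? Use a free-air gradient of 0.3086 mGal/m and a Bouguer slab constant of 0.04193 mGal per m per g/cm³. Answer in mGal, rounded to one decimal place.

156.2

Free-air correction = 0.3086 × 2398.3 = 740.12 mGal
Free-air anomaly = 977940.69 − 978319.45 + (740.12) = 361.36 mGal
Bouguer slab correction = 0.04193 × 2.09 × 2398.3 = 210.17 mGal
Simple Bouguer anomaly = 361.36 − (210.17) = 151.19 mGal
Complete Bouguer anomaly = 151.19 + 5.02 = 156.21 mGal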